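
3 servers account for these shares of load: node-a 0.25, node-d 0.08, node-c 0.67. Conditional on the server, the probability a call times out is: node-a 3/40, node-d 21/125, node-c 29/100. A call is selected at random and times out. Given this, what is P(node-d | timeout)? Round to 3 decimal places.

Compute prior × likelihood for every hypothesis:
  node-a: 0.25 × 0.075 = 0.01875
  node-d: 0.08 × 0.168 = 0.01344
  node-c: 0.67 × 0.29 = 0.1943
Total = 0.22649.
P(node-d | evidence) = 0.01344 / 0.22649 ≈ 0.059.

0.059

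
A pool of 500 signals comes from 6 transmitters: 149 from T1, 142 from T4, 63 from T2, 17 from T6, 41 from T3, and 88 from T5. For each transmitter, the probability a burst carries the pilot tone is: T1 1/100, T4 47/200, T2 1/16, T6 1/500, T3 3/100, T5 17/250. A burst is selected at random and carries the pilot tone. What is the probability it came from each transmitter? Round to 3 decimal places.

T1 0.032, T4 0.725, T2 0.086, T6 0.001, T3 0.027, T5 0.130

By Bayes' rule, posterior ∝ prior × likelihood:
  T1: 0.298 × 0.01 = 0.00298
  T4: 0.284 × 0.235 = 0.06674
  T2: 0.126 × 0.0625 = 0.007875
  T6: 0.034 × 0.002 = 0.000068
  T3: 0.082 × 0.03 = 0.00246
  T5: 0.176 × 0.068 = 0.011968
Sum = 0.092091.
P(T1 | pilot) = 0.00298/0.092091 ≈ 0.032
P(T4 | pilot) = 0.06674/0.092091 ≈ 0.725
P(T2 | pilot) = 0.007875/0.092091 ≈ 0.086
P(T6 | pilot) = 0.000068/0.092091 ≈ 0.001
P(T3 | pilot) = 0.00246/0.092091 ≈ 0.027
P(T5 | pilot) = 0.011968/0.092091 ≈ 0.130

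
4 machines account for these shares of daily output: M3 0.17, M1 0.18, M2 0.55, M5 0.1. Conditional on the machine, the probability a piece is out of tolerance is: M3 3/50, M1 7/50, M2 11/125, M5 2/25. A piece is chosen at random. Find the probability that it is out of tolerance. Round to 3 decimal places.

Prior × likelihood for each hypothesis:
  M3: 0.17 × 0.06 = 0.0102
  M1: 0.18 × 0.14 = 0.0252
  M2: 0.55 × 0.088 = 0.0484
  M5: 0.1 × 0.08 = 0.008
P(oversize) = 0.0102 + 0.0252 + 0.0484 + 0.008 = 0.0918 → 0.092.

0.092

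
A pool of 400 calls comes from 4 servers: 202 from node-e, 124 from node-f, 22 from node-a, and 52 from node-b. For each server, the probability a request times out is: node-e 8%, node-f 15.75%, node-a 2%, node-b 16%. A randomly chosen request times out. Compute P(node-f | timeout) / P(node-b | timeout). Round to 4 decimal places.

By Bayes' rule, posterior ∝ prior × likelihood:
  node-e: 0.505 × 0.08 = 0.0404
  node-f: 0.31 × 0.1575 = 0.048825
  node-a: 0.055 × 0.02 = 0.0011
  node-b: 0.13 × 0.16 = 0.0208
Normalizing constant = 0.111125.
The ratio is 0.048825 / 0.0208 (the normalizer cancels) = 2.3474.

2.3474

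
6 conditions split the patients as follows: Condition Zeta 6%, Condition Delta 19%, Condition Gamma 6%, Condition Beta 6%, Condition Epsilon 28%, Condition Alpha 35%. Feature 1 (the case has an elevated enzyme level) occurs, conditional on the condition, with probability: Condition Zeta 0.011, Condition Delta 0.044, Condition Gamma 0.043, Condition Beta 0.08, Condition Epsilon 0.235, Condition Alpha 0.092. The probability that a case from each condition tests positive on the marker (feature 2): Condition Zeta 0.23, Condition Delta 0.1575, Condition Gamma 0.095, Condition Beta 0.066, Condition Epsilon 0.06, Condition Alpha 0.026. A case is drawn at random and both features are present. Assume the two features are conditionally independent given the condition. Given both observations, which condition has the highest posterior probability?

By Bayes' rule, posterior ∝ prior × likelihood:
  Condition Zeta: 0.06 × 0.011 × 0.23 = 0.0001518
  Condition Delta: 0.19 × 0.044 × 0.1575 = 0.0013167
  Condition Gamma: 0.06 × 0.043 × 0.095 = 0.0002451
  Condition Beta: 0.06 × 0.08 × 0.066 = 0.0003168
  Condition Epsilon: 0.28 × 0.235 × 0.06 = 0.003948
  Condition Alpha: 0.35 × 0.092 × 0.026 = 0.0008372
Sum = 0.0068156.
Largest term belongs to Condition Epsilon, so Condition Epsilon is most probable.

Condition Epsilon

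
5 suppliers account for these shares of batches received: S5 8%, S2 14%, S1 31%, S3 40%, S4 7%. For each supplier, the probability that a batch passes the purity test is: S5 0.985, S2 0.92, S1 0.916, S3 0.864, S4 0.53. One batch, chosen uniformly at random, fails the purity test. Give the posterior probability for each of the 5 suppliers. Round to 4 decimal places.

Taking complements, P(off-spec | each) = S5 0.015, S2 0.08, S1 0.084, S3 0.136, S4 0.47.
By Bayes' rule, posterior ∝ prior × likelihood:
  S5: 0.08 × 0.015 = 0.0012
  S2: 0.14 × 0.08 = 0.0112
  S1: 0.31 × 0.084 = 0.02604
  S3: 0.4 × 0.136 = 0.0544
  S4: 0.07 × 0.47 = 0.0329
Normalizing constant = 0.12574.
P(S5 | off-spec) = 0.0012/0.12574 ≈ 0.0095
P(S2 | off-spec) = 0.0112/0.12574 ≈ 0.0891
P(S1 | off-spec) = 0.02604/0.12574 ≈ 0.2071
P(S3 | off-spec) = 0.0544/0.12574 ≈ 0.4326
P(S4 | off-spec) = 0.0329/0.12574 ≈ 0.2617
(Check: 0.0095+0.0891+0.2071+0.4326+0.2617 = 1.0000.)

S5 0.0095, S2 0.0891, S1 0.2071, S3 0.4326, S4 0.2617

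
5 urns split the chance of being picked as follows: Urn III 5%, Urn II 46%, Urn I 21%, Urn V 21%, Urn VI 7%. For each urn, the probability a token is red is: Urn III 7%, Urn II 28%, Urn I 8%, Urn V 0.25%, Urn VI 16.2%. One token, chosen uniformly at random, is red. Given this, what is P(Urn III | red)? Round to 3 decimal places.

Prior × likelihood for each hypothesis:
  Urn III: 0.05 × 0.07 = 0.0035
  Urn II: 0.46 × 0.28 = 0.1288
  Urn I: 0.21 × 0.08 = 0.0168
  Urn V: 0.21 × 0.0025 = 0.000525
  Urn VI: 0.07 × 0.162 = 0.01134
Normalizing constant = 0.160965.
P(Urn III | evidence) = 0.0035 / 0.160965 ≈ 0.022.

0.022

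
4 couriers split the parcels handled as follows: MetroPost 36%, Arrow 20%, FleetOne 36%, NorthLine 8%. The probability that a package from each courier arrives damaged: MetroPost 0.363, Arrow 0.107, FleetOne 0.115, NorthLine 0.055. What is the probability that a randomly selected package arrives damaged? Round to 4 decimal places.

0.1979

Prior × likelihood for each hypothesis:
  MetroPost: 0.36 × 0.363 = 0.13068
  Arrow: 0.2 × 0.107 = 0.0214
  FleetOne: 0.36 × 0.115 = 0.0414
  NorthLine: 0.08 × 0.055 = 0.0044
P(damaged) = 0.13068 + 0.0214 + 0.0414 + 0.0044 = 0.19788 → 0.1979.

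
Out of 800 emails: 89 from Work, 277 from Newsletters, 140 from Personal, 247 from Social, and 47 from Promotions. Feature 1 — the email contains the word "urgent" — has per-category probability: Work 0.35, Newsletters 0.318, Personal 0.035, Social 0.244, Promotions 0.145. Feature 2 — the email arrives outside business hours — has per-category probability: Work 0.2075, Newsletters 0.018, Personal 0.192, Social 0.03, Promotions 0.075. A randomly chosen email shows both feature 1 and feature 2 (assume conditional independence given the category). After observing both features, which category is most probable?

Work

Prior × likelihood for each hypothesis:
  Work: 0.11125 × 0.35 × 0.2075 = 0.00807953125
  Newsletters: 0.34625 × 0.318 × 0.018 = 0.001981935
  Personal: 0.175 × 0.035 × 0.192 = 0.001176
  Social: 0.30875 × 0.244 × 0.03 = 0.00226005
  Promotions: 0.05875 × 0.145 × 0.075 = 0.00063890625
Total = 0.0141364225.
Largest term belongs to Work, so Work is most probable.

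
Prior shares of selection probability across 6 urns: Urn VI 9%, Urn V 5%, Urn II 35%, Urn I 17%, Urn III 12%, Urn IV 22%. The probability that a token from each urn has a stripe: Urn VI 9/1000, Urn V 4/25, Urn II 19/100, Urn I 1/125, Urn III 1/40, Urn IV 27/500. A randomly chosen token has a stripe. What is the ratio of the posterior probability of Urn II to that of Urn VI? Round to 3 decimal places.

By Bayes' rule, posterior ∝ prior × likelihood:
  Urn VI: 0.09 × 0.009 = 0.00081
  Urn V: 0.05 × 0.16 = 0.008
  Urn II: 0.35 × 0.19 = 0.0665
  Urn I: 0.17 × 0.008 = 0.00136
  Urn III: 0.12 × 0.025 = 0.003
  Urn IV: 0.22 × 0.054 = 0.01188
Normalizing constant = 0.09155.
The ratio is 0.0665 / 0.00081 (the normalizer cancels) = 82.099.

82.099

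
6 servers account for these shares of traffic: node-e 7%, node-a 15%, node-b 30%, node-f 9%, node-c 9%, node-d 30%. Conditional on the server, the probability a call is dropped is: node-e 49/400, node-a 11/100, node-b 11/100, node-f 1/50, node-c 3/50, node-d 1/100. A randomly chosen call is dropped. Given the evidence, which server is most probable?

node-b

By Bayes' rule, posterior ∝ prior × likelihood:
  node-e: 0.07 × 0.1225 = 0.008575
  node-a: 0.15 × 0.11 = 0.0165
  node-b: 0.3 × 0.11 = 0.033
  node-f: 0.09 × 0.02 = 0.0018
  node-c: 0.09 × 0.06 = 0.0054
  node-d: 0.3 × 0.01 = 0.003
Total = 0.068275.
Largest term belongs to node-b, so node-b is most probable.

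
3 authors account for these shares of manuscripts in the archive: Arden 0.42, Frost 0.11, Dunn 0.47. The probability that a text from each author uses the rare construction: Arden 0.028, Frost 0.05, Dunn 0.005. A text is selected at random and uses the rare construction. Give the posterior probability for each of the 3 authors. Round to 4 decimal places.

Prior × likelihood for each hypothesis:
  Arden: 0.42 × 0.028 = 0.01176
  Frost: 0.11 × 0.05 = 0.0055
  Dunn: 0.47 × 0.005 = 0.00235
Normalizing constant = 0.01961.
P(Arden | rare-form) = 0.01176/0.01961 ≈ 0.5997
P(Frost | rare-form) = 0.0055/0.01961 ≈ 0.2805
P(Dunn | rare-form) = 0.00235/0.01961 ≈ 0.1198

Arden 0.5997, Frost 0.2805, Dunn 0.1198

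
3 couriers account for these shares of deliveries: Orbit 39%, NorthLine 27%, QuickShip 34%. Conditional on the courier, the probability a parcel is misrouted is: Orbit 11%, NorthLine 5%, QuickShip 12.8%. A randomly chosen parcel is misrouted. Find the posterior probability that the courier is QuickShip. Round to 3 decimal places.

0.436

By Bayes' rule, posterior ∝ prior × likelihood:
  Orbit: 0.39 × 0.11 = 0.0429
  NorthLine: 0.27 × 0.05 = 0.0135
  QuickShip: 0.34 × 0.128 = 0.04352
Total = 0.09992.
P(QuickShip | evidence) = 0.04352 / 0.09992 ≈ 0.436.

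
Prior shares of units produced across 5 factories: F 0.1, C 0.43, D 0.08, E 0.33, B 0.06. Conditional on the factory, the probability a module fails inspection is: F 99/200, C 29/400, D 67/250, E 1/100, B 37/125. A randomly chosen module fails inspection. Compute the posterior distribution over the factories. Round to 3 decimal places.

F 0.402, C 0.253, D 0.174, E 0.027, B 0.144

Prior × likelihood for each hypothesis:
  F: 0.1 × 0.495 = 0.0495
  C: 0.43 × 0.0725 = 0.031175
  D: 0.08 × 0.268 = 0.02144
  E: 0.33 × 0.01 = 0.0033
  B: 0.06 × 0.296 = 0.01776
Normalizing constant = 0.123175.
P(F | nonconforming) = 0.0495/0.123175 ≈ 0.402
P(C | nonconforming) = 0.031175/0.123175 ≈ 0.253
P(D | nonconforming) = 0.02144/0.123175 ≈ 0.174
P(E | nonconforming) = 0.0033/0.123175 ≈ 0.027
P(B | nonconforming) = 0.01776/0.123175 ≈ 0.144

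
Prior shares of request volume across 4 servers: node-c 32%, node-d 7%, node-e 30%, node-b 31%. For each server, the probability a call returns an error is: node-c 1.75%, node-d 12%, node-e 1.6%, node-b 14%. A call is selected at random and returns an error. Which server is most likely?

node-b

By Bayes' rule, posterior ∝ prior × likelihood:
  node-c: 0.32 × 0.0175 = 0.0056
  node-d: 0.07 × 0.12 = 0.0084
  node-e: 0.3 × 0.016 = 0.0048
  node-b: 0.31 × 0.14 = 0.0434
Sum = 0.0622.
Largest term belongs to node-b, so node-b is most probable.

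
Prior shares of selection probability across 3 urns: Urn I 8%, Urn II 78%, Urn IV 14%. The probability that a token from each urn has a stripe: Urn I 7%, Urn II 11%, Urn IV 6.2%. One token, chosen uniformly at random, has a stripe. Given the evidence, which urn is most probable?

Compute prior × likelihood for every hypothesis:
  Urn I: 0.08 × 0.07 = 0.0056
  Urn II: 0.78 × 0.11 = 0.0858
  Urn IV: 0.14 × 0.062 = 0.00868
Sum = 0.10008.
Largest term belongs to Urn II, so Urn II is most probable.

Urn II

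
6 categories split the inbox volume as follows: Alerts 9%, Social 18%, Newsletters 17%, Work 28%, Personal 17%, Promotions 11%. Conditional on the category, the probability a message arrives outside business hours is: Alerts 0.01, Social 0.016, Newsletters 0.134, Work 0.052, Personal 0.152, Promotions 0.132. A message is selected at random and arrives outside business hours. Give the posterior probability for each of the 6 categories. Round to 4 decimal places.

Alerts 0.0110, Social 0.0353, Newsletters 0.2796, Work 0.1787, Personal 0.3171, Promotions 0.1782

By Bayes' rule, posterior ∝ prior × likelihood:
  Alerts: 0.09 × 0.01 = 0.0009
  Social: 0.18 × 0.016 = 0.00288
  Newsletters: 0.17 × 0.134 = 0.02278
  Work: 0.28 × 0.052 = 0.01456
  Personal: 0.17 × 0.152 = 0.02584
  Promotions: 0.11 × 0.132 = 0.01452
Sum = 0.08148.
P(Alerts | off-hours) = 0.0009/0.08148 ≈ 0.0110
P(Social | off-hours) = 0.00288/0.08148 ≈ 0.0353
P(Newsletters | off-hours) = 0.02278/0.08148 ≈ 0.2796
P(Work | off-hours) = 0.01456/0.08148 ≈ 0.1787
P(Personal | off-hours) = 0.02584/0.08148 ≈ 0.3171
P(Promotions | off-hours) = 0.01452/0.08148 ≈ 0.1782
(Check: 0.0110+0.0353+0.2796+0.1787+0.3171+0.1782 = 0.9999.)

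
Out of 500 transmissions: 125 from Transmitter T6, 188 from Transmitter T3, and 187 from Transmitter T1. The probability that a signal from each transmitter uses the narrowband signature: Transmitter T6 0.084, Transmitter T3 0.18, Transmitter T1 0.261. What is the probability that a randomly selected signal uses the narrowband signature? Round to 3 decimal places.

Prior × likelihood for each hypothesis:
  Transmitter T6: 0.25 × 0.084 = 0.021
  Transmitter T3: 0.376 × 0.18 = 0.06768
  Transmitter T1: 0.374 × 0.261 = 0.097614
P(narrowband) = 0.021 + 0.06768 + 0.097614 = 0.186294 → 0.186.

0.186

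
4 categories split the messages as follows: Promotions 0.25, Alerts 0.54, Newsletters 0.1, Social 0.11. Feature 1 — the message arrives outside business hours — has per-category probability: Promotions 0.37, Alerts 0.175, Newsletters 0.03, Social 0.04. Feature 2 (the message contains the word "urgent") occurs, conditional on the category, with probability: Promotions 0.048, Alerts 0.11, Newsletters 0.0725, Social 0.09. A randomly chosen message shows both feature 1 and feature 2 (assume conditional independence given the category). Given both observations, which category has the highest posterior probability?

Alerts

By Bayes' rule, posterior ∝ prior × likelihood:
  Promotions: 0.25 × 0.37 × 0.048 = 0.00444
  Alerts: 0.54 × 0.175 × 0.11 = 0.010395
  Newsletters: 0.1 × 0.03 × 0.0725 = 0.0002175
  Social: 0.11 × 0.04 × 0.09 = 0.000396
Sum = 0.0154485.
Largest term belongs to Alerts, so Alerts is most probable.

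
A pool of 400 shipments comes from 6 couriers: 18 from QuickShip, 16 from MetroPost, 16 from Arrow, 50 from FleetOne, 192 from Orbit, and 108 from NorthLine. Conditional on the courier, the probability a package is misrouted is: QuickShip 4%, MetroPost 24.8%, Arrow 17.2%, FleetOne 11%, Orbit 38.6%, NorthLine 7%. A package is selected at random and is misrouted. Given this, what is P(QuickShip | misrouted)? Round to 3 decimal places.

0.008

Compute prior × likelihood for every hypothesis:
  QuickShip: 0.045 × 0.04 = 0.0018
  MetroPost: 0.04 × 0.248 = 0.00992
  Arrow: 0.04 × 0.172 = 0.00688
  FleetOne: 0.125 × 0.11 = 0.01375
  Orbit: 0.48 × 0.386 = 0.18528
  NorthLine: 0.27 × 0.07 = 0.0189
Normalizing constant = 0.23653.
P(QuickShip | evidence) = 0.0018 / 0.23653 ≈ 0.008.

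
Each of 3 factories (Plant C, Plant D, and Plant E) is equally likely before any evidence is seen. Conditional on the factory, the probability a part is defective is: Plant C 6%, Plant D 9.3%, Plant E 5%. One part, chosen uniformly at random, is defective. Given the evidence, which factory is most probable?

With a uniform prior (1/3 each), posterior ∝ likelihood:
  Plant C: 0.06
  Plant D: 0.093
  Plant E: 0.05
Normalizing constant = 0.203.
Largest term belongs to Plant D, so Plant D is most probable.

Plant D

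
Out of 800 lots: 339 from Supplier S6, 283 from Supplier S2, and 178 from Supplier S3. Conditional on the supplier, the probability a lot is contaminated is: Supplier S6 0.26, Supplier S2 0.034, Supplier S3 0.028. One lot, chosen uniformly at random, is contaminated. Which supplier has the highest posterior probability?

By Bayes' rule, posterior ∝ prior × likelihood:
  Supplier S6: 0.42375 × 0.26 = 0.110175
  Supplier S2: 0.35375 × 0.034 = 0.0120275
  Supplier S3: 0.2225 × 0.028 = 0.00623
Normalizing constant = 0.1284325.
Largest term belongs to Supplier S6, so Supplier S6 is most probable.

Supplier S6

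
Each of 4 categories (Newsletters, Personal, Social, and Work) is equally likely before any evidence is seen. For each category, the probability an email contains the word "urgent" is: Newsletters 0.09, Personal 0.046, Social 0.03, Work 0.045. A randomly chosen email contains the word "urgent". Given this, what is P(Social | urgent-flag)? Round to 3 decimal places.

0.142

Since the prior is uniform, the posterior is proportional to the likelihood:
  Newsletters: 0.09
  Personal: 0.046
  Social: 0.03
  Work: 0.045
Sum = 0.211.
P(Social | evidence) = 0.03 / 0.211 ≈ 0.142.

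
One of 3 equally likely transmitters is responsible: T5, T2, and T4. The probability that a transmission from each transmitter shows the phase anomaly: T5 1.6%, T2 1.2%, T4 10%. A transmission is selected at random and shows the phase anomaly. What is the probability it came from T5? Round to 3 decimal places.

0.125

With a uniform prior (1/3 each), posterior ∝ likelihood:
  T5: 0.016
  T2: 0.012
  T4: 0.1
Normalizing constant = 0.128.
P(T5 | evidence) = 0.016 / 0.128 ≈ 0.125.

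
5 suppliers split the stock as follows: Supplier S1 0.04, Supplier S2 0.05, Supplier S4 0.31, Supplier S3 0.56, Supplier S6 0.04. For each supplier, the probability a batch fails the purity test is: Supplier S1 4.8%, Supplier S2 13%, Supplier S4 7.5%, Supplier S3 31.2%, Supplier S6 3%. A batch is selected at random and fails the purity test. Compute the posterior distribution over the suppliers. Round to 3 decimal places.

Compute prior × likelihood for every hypothesis:
  Supplier S1: 0.04 × 0.048 = 0.00192
  Supplier S2: 0.05 × 0.13 = 0.0065
  Supplier S4: 0.31 × 0.075 = 0.02325
  Supplier S3: 0.56 × 0.312 = 0.17472
  Supplier S6: 0.04 × 0.03 = 0.0012
Normalizing constant = 0.20759.
P(Supplier S1 | off-spec) = 0.00192/0.20759 ≈ 0.009
P(Supplier S2 | off-spec) = 0.0065/0.20759 ≈ 0.031
P(Supplier S4 | off-spec) = 0.02325/0.20759 ≈ 0.112
P(Supplier S3 | off-spec) = 0.17472/0.20759 ≈ 0.842
P(Supplier S6 | off-spec) = 0.0012/0.20759 ≈ 0.006
(Check: 0.009+0.031+0.112+0.842+0.006 = 1.000.)

Supplier S1 0.009, Supplier S2 0.031, Supplier S4 0.112, Supplier S3 0.842, Supplier S6 0.006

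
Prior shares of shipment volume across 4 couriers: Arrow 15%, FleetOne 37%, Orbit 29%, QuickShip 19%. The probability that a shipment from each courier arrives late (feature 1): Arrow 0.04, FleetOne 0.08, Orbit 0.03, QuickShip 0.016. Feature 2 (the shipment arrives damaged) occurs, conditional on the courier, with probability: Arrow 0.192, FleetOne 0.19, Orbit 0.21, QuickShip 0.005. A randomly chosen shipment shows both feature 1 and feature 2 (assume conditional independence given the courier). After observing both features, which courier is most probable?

By Bayes' rule, posterior ∝ prior × likelihood:
  Arrow: 0.15 × 0.04 × 0.192 = 0.001152
  FleetOne: 0.37 × 0.08 × 0.19 = 0.005624
  Orbit: 0.29 × 0.03 × 0.21 = 0.001827
  QuickShip: 0.19 × 0.016 × 0.005 = 0.0000152
Normalizing constant = 0.0086182.
Largest term belongs to FleetOne, so FleetOne is most probable.

FleetOne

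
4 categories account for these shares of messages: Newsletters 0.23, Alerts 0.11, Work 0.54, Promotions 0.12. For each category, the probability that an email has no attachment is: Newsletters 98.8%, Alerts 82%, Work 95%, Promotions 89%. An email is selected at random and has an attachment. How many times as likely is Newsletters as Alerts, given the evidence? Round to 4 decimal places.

Taking complements, P(attachment | each) = Newsletters 0.012, Alerts 0.18, Work 0.05, Promotions 0.11.
By Bayes' rule, posterior ∝ prior × likelihood:
  Newsletters: 0.23 × 0.012 = 0.00276
  Alerts: 0.11 × 0.18 = 0.0198
  Work: 0.54 × 0.05 = 0.027
  Promotions: 0.12 × 0.11 = 0.0132
Sum = 0.06276.
The ratio is 0.00276 / 0.0198 (the normalizer cancels) = 0.1394.

0.1394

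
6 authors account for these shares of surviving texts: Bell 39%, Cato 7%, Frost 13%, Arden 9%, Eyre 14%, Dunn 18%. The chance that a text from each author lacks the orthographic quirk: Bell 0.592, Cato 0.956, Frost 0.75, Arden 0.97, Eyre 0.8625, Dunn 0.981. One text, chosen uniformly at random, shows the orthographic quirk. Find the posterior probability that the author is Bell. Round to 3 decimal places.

0.723

Taking complements, P(quirk | each) = Bell 0.408, Cato 0.044, Frost 0.25, Arden 0.03, Eyre 0.1375, Dunn 0.019.
Prior × likelihood for each hypothesis:
  Bell: 0.39 × 0.408 = 0.15912
  Cato: 0.07 × 0.044 = 0.00308
  Frost: 0.13 × 0.25 = 0.0325
  Arden: 0.09 × 0.03 = 0.0027
  Eyre: 0.14 × 0.1375 = 0.01925
  Dunn: 0.18 × 0.019 = 0.00342
Total = 0.22007.
P(Bell | evidence) = 0.15912 / 0.22007 ≈ 0.723.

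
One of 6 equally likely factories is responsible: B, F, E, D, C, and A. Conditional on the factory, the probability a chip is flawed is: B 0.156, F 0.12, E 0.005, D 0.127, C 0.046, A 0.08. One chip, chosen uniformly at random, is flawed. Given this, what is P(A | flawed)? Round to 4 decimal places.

0.1498

Since the prior is uniform, the posterior is proportional to the likelihood:
  B: 0.156
  F: 0.12
  E: 0.005
  D: 0.127
  C: 0.046
  A: 0.08
Total = 0.534.
P(A | evidence) = 0.08 / 0.534 ≈ 0.1498.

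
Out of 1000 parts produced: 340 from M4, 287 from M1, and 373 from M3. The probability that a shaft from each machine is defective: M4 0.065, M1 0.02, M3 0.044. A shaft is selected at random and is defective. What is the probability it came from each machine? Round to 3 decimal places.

Prior × likelihood for each hypothesis:
  M4: 0.34 × 0.065 = 0.0221
  M1: 0.287 × 0.02 = 0.00574
  M3: 0.373 × 0.044 = 0.016412
Normalizing constant = 0.044252.
P(M4 | defective) = 0.0221/0.044252 ≈ 0.499
P(M1 | defective) = 0.00574/0.044252 ≈ 0.130
P(M3 | defective) = 0.016412/0.044252 ≈ 0.371

M4 0.499, M1 0.130, M3 0.371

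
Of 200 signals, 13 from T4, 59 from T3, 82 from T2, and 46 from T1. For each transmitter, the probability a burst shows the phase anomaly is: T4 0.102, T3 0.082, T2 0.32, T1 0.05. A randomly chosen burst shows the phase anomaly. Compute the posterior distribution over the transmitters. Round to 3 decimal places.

Unnormalized posteriors (prior × likelihood):
  T4: 0.065 × 0.102 = 0.00663
  T3: 0.295 × 0.082 = 0.02419
  T2: 0.41 × 0.32 = 0.1312
  T1: 0.23 × 0.05 = 0.0115
Total = 0.17352.
P(T4 | anomaly) = 0.00663/0.17352 ≈ 0.038
P(T3 | anomaly) = 0.02419/0.17352 ≈ 0.139
P(T2 | anomaly) = 0.1312/0.17352 ≈ 0.756
P(T1 | anomaly) = 0.0115/0.17352 ≈ 0.066
(Check: 0.038+0.139+0.756+0.066 = 0.999.)

T4 0.038, T3 0.139, T2 0.756, T1 0.066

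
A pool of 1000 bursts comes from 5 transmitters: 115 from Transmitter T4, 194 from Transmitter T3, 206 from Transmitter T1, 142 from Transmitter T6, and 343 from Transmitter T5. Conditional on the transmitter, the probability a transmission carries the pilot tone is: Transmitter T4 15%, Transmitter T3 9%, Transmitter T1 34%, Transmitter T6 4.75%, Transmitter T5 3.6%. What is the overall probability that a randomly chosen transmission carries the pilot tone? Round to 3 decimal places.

0.124

Unnormalized posteriors (prior × likelihood):
  Transmitter T4: 0.115 × 0.15 = 0.01725
  Transmitter T3: 0.194 × 0.09 = 0.01746
  Transmitter T1: 0.206 × 0.34 = 0.07004
  Transmitter T6: 0.142 × 0.0475 = 0.006745
  Transmitter T5: 0.343 × 0.036 = 0.012348
P(pilot) = 0.01725 + 0.01746 + 0.07004 + 0.006745 + 0.012348 = 0.123843 → 0.124.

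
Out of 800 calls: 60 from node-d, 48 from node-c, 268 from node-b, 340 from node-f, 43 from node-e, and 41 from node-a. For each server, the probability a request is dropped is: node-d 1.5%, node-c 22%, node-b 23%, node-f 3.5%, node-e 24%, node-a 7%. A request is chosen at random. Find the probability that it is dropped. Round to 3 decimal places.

Prior × likelihood for each hypothesis:
  node-d: 0.075 × 0.015 = 0.001125
  node-c: 0.06 × 0.22 = 0.0132
  node-b: 0.335 × 0.23 = 0.07705
  node-f: 0.425 × 0.035 = 0.014875
  node-e: 0.05375 × 0.24 = 0.0129
  node-a: 0.05125 × 0.07 = 0.0035875
P(dropped) = 0.001125 + 0.0132 + 0.07705 + 0.014875 + 0.0129 + 0.0035875 = 0.1227375 → 0.123.

0.123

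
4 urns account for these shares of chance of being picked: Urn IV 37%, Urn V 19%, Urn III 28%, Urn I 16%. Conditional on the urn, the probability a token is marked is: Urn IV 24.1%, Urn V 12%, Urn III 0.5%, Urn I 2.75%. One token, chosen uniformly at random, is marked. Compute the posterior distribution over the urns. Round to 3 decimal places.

By Bayes' rule, posterior ∝ prior × likelihood:
  Urn IV: 0.37 × 0.241 = 0.08917
  Urn V: 0.19 × 0.12 = 0.0228
  Urn III: 0.28 × 0.005 = 0.0014
  Urn I: 0.16 × 0.0275 = 0.0044
Normalizing constant = 0.11777.
P(Urn IV | marked) = 0.08917/0.11777 ≈ 0.757
P(Urn V | marked) = 0.0228/0.11777 ≈ 0.194
P(Urn III | marked) = 0.0014/0.11777 ≈ 0.012
P(Urn I | marked) = 0.0044/0.11777 ≈ 0.037

Urn IV 0.757, Urn V 0.194, Urn III 0.012, Urn I 0.037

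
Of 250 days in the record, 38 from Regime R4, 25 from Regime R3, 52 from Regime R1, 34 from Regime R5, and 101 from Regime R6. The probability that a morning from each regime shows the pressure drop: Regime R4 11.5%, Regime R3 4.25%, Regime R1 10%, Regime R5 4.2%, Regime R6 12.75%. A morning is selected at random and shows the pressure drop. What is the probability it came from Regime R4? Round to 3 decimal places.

Prior × likelihood for each hypothesis:
  Regime R4: 0.152 × 0.115 = 0.01748
  Regime R3: 0.1 × 0.0425 = 0.00425
  Regime R1: 0.208 × 0.1 = 0.0208
  Regime R5: 0.136 × 0.042 = 0.005712
  Regime R6: 0.404 × 0.1275 = 0.05151
Normalizing constant = 0.099752.
P(Regime R4 | evidence) = 0.01748 / 0.099752 ≈ 0.175.

0.175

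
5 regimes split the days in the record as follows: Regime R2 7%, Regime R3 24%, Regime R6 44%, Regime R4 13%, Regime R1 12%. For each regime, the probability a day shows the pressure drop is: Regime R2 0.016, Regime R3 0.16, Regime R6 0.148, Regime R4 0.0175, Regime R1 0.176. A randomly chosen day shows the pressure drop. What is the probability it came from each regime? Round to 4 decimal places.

By Bayes' rule, posterior ∝ prior × likelihood:
  Regime R2: 0.07 × 0.016 = 0.00112
  Regime R3: 0.24 × 0.16 = 0.0384
  Regime R6: 0.44 × 0.148 = 0.06512
  Regime R4: 0.13 × 0.0175 = 0.002275
  Regime R1: 0.12 × 0.176 = 0.02112
Total = 0.128035.
P(Regime R2 | drop) = 0.00112/0.128035 ≈ 0.0087
P(Regime R3 | drop) = 0.0384/0.128035 ≈ 0.2999
P(Regime R6 | drop) = 0.06512/0.128035 ≈ 0.5086
P(Regime R4 | drop) = 0.002275/0.128035 ≈ 0.0178
P(Regime R1 | drop) = 0.02112/0.128035 ≈ 0.1650

Regime R2 0.0087, Regime R3 0.2999, Regime R6 0.5086, Regime R4 0.0178, Regime R1 0.1650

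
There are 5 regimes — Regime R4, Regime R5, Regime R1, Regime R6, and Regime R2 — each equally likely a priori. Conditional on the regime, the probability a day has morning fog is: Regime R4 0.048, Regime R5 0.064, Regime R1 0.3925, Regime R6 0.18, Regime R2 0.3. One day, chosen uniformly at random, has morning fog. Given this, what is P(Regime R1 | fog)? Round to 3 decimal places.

0.399

With a uniform prior (1/5 each), posterior ∝ likelihood:
  Regime R4: 0.048
  Regime R5: 0.064
  Regime R1: 0.3925
  Regime R6: 0.18
  Regime R2: 0.3
Total = 0.9845.
P(Regime R1 | evidence) = 0.3925 / 0.9845 ≈ 0.399.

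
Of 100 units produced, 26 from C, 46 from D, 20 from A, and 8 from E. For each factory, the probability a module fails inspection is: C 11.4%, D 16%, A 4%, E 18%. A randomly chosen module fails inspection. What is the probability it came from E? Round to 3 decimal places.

By Bayes' rule, posterior ∝ prior × likelihood:
  C: 0.26 × 0.114 = 0.02964
  D: 0.46 × 0.16 = 0.0736
  A: 0.2 × 0.04 = 0.008
  E: 0.08 × 0.18 = 0.0144
Sum = 0.12564.
P(E | evidence) = 0.0144 / 0.12564 ≈ 0.115.

0.115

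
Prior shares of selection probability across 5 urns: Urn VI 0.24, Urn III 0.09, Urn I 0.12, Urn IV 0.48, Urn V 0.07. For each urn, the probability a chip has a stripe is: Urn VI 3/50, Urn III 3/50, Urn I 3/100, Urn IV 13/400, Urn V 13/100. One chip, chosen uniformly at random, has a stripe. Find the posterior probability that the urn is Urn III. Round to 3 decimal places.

Unnormalized posteriors (prior × likelihood):
  Urn VI: 0.24 × 0.06 = 0.0144
  Urn III: 0.09 × 0.06 = 0.0054
  Urn I: 0.12 × 0.03 = 0.0036
  Urn IV: 0.48 × 0.0325 = 0.0156
  Urn V: 0.07 × 0.13 = 0.0091
Sum = 0.0481.
P(Urn III | evidence) = 0.0054 / 0.0481 ≈ 0.112.

0.112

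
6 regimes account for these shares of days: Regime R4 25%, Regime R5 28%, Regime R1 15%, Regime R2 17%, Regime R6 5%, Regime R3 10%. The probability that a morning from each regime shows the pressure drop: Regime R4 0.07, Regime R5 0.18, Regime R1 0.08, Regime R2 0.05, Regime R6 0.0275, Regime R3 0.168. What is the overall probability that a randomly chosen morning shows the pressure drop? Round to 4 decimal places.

Unnormalized posteriors (prior × likelihood):
  Regime R4: 0.25 × 0.07 = 0.0175
  Regime R5: 0.28 × 0.18 = 0.0504
  Regime R1: 0.15 × 0.08 = 0.012
  Regime R2: 0.17 × 0.05 = 0.0085
  Regime R6: 0.05 × 0.0275 = 0.001375
  Regime R3: 0.1 × 0.168 = 0.0168
P(drop) = 0.0175 + 0.0504 + 0.012 + 0.0085 + 0.001375 + 0.0168 = 0.106575 → 0.1066.

0.1066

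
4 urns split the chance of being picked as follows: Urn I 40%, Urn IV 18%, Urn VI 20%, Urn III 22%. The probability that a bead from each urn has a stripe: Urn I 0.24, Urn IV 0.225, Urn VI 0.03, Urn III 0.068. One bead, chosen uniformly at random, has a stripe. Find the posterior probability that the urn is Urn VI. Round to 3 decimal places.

0.038

Unnormalized posteriors (prior × likelihood):
  Urn I: 0.4 × 0.24 = 0.096
  Urn IV: 0.18 × 0.225 = 0.0405
  Urn VI: 0.2 × 0.03 = 0.006
  Urn III: 0.22 × 0.068 = 0.01496
Sum = 0.15746.
P(Urn VI | evidence) = 0.006 / 0.15746 ≈ 0.038.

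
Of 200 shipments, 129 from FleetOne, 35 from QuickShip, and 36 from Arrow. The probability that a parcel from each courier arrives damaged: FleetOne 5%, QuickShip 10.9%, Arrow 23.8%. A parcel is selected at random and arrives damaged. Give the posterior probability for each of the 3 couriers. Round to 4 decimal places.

By Bayes' rule, posterior ∝ prior × likelihood:
  FleetOne: 0.645 × 0.05 = 0.03225
  QuickShip: 0.175 × 0.109 = 0.019075
  Arrow: 0.18 × 0.238 = 0.04284
Total = 0.094165.
P(FleetOne | damaged) = 0.03225/0.094165 ≈ 0.3425
P(QuickShip | damaged) = 0.019075/0.094165 ≈ 0.2026
P(Arrow | damaged) = 0.04284/0.094165 ≈ 0.4549

FleetOne 0.3425, QuickShip 0.2026, Arrow 0.4549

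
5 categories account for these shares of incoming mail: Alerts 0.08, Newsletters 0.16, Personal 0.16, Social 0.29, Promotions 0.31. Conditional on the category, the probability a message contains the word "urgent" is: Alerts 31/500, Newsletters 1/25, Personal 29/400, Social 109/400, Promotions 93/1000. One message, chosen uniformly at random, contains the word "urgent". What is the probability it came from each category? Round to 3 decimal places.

Alerts 0.038, Newsletters 0.049, Personal 0.089, Social 0.604, Promotions 0.220

Prior × likelihood for each hypothesis:
  Alerts: 0.08 × 0.062 = 0.00496
  Newsletters: 0.16 × 0.04 = 0.0064
  Personal: 0.16 × 0.0725 = 0.0116
  Social: 0.29 × 0.2725 = 0.079025
  Promotions: 0.31 × 0.093 = 0.02883
Sum = 0.130815.
P(Alerts | urgent-flag) = 0.00496/0.130815 ≈ 0.038
P(Newsletters | urgent-flag) = 0.0064/0.130815 ≈ 0.049
P(Personal | urgent-flag) = 0.0116/0.130815 ≈ 0.089
P(Social | urgent-flag) = 0.079025/0.130815 ≈ 0.604
P(Promotions | urgent-flag) = 0.02883/0.130815 ≈ 0.220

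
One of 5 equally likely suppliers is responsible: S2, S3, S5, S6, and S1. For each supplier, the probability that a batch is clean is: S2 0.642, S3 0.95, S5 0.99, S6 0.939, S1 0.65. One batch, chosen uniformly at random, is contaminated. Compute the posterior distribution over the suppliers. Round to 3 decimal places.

Taking complements, P(contaminated | each) = S2 0.358, S3 0.05, S5 0.01, S6 0.061, S1 0.35.
Since the prior is uniform, the posterior is proportional to the likelihood:
  S2: 0.358
  S3: 0.05
  S5: 0.01
  S6: 0.061
  S1: 0.35
Sum = 0.829.
P(S2 | contaminated) = 0.358/0.829 ≈ 0.432
P(S3 | contaminated) = 0.05/0.829 ≈ 0.060
P(S5 | contaminated) = 0.01/0.829 ≈ 0.012
P(S6 | contaminated) = 0.061/0.829 ≈ 0.074
P(S1 | contaminated) = 0.35/0.829 ≈ 0.422

S2 0.432, S3 0.060, S5 0.012, S6 0.074, S1 0.422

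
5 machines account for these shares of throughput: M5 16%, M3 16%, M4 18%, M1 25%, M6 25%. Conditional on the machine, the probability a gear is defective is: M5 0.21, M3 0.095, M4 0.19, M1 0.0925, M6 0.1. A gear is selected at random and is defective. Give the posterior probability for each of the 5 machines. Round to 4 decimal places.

M5 0.2562, M3 0.1159, M4 0.2608, M1 0.1764, M6 0.1907

By Bayes' rule, posterior ∝ prior × likelihood:
  M5: 0.16 × 0.21 = 0.0336
  M3: 0.16 × 0.095 = 0.0152
  M4: 0.18 × 0.19 = 0.0342
  M1: 0.25 × 0.0925 = 0.023125
  M6: 0.25 × 0.1 = 0.025
Normalizing constant = 0.131125.
P(M5 | defective) = 0.0336/0.131125 ≈ 0.2562
P(M3 | defective) = 0.0152/0.131125 ≈ 0.1159
P(M4 | defective) = 0.0342/0.131125 ≈ 0.2608
P(M1 | defective) = 0.023125/0.131125 ≈ 0.1764
P(M6 | defective) = 0.025/0.131125 ≈ 0.1907
(Check: 0.2562+0.1159+0.2608+0.1764+0.1907 = 1.0000.)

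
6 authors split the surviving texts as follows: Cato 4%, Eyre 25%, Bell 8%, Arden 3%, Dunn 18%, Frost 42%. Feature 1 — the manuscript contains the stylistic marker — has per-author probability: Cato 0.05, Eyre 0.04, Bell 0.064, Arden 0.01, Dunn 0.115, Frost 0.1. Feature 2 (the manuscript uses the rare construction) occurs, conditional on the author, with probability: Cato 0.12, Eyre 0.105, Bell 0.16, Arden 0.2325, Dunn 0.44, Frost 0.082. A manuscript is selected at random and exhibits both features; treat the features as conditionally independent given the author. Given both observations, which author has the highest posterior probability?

Dunn

Unnormalized posteriors (prior × likelihood):
  Cato: 0.04 × 0.05 × 0.12 = 0.00024
  Eyre: 0.25 × 0.04 × 0.105 = 0.00105
  Bell: 0.08 × 0.064 × 0.16 = 0.0008192
  Arden: 0.03 × 0.01 × 0.2325 = 0.00006975
  Dunn: 0.18 × 0.115 × 0.44 = 0.009108
  Frost: 0.42 × 0.1 × 0.082 = 0.003444
Normalizing constant = 0.01473095.
Largest term belongs to Dunn, so Dunn is most probable.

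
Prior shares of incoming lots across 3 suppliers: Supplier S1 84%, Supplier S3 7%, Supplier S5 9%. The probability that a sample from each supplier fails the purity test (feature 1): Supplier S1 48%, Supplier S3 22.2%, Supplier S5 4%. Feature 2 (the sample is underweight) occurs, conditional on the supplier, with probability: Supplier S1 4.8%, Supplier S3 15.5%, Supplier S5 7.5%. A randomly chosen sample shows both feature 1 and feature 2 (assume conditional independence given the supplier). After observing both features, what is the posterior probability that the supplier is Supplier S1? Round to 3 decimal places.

0.878

Prior × likelihood for each hypothesis:
  Supplier S1: 0.84 × 0.48 × 0.048 = 0.0193536
  Supplier S3: 0.07 × 0.222 × 0.155 = 0.0024087
  Supplier S5: 0.09 × 0.04 × 0.075 = 0.00027
Sum = 0.0220323.
P(Supplier S1 | evidence) = 0.0193536 / 0.0220323 ≈ 0.878.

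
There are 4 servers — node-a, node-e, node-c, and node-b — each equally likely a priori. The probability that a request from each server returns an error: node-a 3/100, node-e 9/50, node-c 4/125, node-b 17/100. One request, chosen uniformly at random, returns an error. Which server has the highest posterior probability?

With a uniform prior (1/4 each), posterior ∝ likelihood:
  node-a: 0.03
  node-e: 0.18
  node-c: 0.032
  node-b: 0.17
Total = 0.412.
Largest term belongs to node-e, so node-e is most probable.

node-e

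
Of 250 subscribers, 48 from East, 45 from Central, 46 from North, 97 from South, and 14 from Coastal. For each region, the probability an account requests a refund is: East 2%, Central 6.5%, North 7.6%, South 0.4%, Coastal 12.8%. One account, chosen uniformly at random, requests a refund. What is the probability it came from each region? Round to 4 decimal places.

East 0.1004, Central 0.3059, North 0.3657, South 0.0406, Coastal 0.1874

Compute prior × likelihood for every hypothesis:
  East: 0.192 × 0.02 = 0.00384
  Central: 0.18 × 0.065 = 0.0117
  North: 0.184 × 0.076 = 0.013984
  South: 0.388 × 0.004 = 0.001552
  Coastal: 0.056 × 0.128 = 0.007168
Sum = 0.038244.
P(East | refund) = 0.00384/0.038244 ≈ 0.1004
P(Central | refund) = 0.0117/0.038244 ≈ 0.3059
P(North | refund) = 0.013984/0.038244 ≈ 0.3657
P(South | refund) = 0.001552/0.038244 ≈ 0.0406
P(Coastal | refund) = 0.007168/0.038244 ≈ 0.1874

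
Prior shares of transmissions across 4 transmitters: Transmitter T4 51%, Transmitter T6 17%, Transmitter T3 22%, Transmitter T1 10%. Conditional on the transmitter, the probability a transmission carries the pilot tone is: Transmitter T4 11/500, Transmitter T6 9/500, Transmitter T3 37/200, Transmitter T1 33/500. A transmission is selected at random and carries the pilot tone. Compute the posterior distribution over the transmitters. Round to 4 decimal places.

By Bayes' rule, posterior ∝ prior × likelihood:
  Transmitter T4: 0.51 × 0.022 = 0.01122
  Transmitter T6: 0.17 × 0.018 = 0.00306
  Transmitter T3: 0.22 × 0.185 = 0.0407
  Transmitter T1: 0.1 × 0.066 = 0.0066
Total = 0.06158.
P(Transmitter T4 | pilot) = 0.01122/0.06158 ≈ 0.1822
P(Transmitter T6 | pilot) = 0.00306/0.06158 ≈ 0.0497
P(Transmitter T3 | pilot) = 0.0407/0.06158 ≈ 0.6609
P(Transmitter T1 | pilot) = 0.0066/0.06158 ≈ 0.1072

Transmitter T4 0.1822, Transmitter T6 0.0497, Transmitter T3 0.6609, Transmitter T1 0.1072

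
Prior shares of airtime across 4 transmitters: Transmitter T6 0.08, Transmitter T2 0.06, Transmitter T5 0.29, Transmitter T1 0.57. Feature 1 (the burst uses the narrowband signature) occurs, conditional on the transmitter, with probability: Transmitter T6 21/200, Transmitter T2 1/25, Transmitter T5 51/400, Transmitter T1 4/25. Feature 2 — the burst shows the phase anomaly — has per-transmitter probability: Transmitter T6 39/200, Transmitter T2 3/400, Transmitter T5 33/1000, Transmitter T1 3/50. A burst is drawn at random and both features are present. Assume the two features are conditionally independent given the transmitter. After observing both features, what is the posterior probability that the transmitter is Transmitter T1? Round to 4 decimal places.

Prior × likelihood for each hypothesis:
  Transmitter T6: 0.08 × 0.105 × 0.195 = 0.001638
  Transmitter T2: 0.06 × 0.04 × 0.0075 = 0.000018
  Transmitter T5: 0.29 × 0.1275 × 0.033 = 0.001220175
  Transmitter T1: 0.57 × 0.16 × 0.06 = 0.005472
Total = 0.008348175.
P(Transmitter T1 | evidence) = 0.005472 / 0.008348175 ≈ 0.6555.

0.6555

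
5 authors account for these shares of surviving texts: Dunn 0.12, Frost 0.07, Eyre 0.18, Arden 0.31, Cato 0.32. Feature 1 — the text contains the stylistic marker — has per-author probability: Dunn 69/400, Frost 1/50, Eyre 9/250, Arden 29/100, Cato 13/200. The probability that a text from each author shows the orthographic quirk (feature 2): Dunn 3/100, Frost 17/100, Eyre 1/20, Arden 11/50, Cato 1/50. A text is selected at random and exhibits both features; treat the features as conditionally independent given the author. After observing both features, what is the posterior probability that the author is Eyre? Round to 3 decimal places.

0.015

By Bayes' rule, posterior ∝ prior × likelihood:
  Dunn: 0.12 × 0.1725 × 0.03 = 0.000621
  Frost: 0.07 × 0.02 × 0.17 = 0.000238
  Eyre: 0.18 × 0.036 × 0.05 = 0.000324
  Arden: 0.31 × 0.29 × 0.22 = 0.019778
  Cato: 0.32 × 0.065 × 0.02 = 0.000416
Sum = 0.021377.
P(Eyre | evidence) = 0.000324 / 0.021377 ≈ 0.015.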